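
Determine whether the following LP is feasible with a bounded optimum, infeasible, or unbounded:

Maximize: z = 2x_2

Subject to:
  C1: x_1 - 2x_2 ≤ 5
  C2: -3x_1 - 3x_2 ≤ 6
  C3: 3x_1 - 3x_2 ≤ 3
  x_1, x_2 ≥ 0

Unbounded (objective can increase without bound)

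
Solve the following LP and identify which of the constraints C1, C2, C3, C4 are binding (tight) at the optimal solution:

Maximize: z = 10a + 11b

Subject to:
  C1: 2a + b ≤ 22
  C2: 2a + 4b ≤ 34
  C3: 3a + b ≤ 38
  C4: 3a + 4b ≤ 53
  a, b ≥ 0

At a = 9, b = 4, compute slack b - a·x for each constraint:
  C1: 22 − 22 = 0  (binding)
  C2: 34 − 34 = 0  (binding)
  C3: 38 − 31 = 7  (slack)
  C4: 53 − 43 = 10  (slack)

Optimal: a = 9, b = 4
Binding: C1, C2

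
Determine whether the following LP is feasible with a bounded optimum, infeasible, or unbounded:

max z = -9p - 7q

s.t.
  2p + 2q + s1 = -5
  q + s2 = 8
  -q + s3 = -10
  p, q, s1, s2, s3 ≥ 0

Infeasible (no feasible solution exists)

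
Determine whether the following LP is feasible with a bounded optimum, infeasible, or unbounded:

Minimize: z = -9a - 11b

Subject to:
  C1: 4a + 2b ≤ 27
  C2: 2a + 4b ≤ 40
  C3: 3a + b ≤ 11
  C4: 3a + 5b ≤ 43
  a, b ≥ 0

Feasible with a bounded optimal solution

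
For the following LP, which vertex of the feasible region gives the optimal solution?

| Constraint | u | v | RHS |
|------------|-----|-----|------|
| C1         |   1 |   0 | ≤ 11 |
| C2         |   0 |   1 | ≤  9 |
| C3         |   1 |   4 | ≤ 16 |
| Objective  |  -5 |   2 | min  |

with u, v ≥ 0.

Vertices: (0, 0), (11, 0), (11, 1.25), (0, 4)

Evaluate the objective at each vertex of the feasible region:
  z(0, 0) = 0
  z(11, 0) = -55  ←
  z(11, 1.25) = -52.5
  z(0, 4) = 8
The minimum is at u = 11, v = 0.

(11, 0)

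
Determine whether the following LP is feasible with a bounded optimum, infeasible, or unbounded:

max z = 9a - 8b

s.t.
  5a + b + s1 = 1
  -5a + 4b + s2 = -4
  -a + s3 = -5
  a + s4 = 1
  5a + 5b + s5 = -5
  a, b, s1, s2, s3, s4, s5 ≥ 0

Infeasible (no feasible solution exists)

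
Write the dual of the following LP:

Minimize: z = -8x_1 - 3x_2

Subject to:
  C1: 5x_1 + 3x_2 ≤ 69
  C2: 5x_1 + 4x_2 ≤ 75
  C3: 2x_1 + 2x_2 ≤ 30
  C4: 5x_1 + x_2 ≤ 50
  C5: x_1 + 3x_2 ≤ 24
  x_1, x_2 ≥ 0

Primal min cᵀx s.t. Ax ≤ b, x ≥ 0  →  Dual max −bᵀy s.t. Aᵀy ≥ −c, y ≥ 0.

Maximize: z = -69y1 - 75y2 - 30y3 - 50y4 - 24y5

Subject to:
  5y1 + 5y2 + 2y3 + 5y4 + y5 ≥ 8
  3y1 + 4y2 + 2y3 + y4 + 3y5 ≥ 3
  y1, y2, y3, y4, y5 ≥ 0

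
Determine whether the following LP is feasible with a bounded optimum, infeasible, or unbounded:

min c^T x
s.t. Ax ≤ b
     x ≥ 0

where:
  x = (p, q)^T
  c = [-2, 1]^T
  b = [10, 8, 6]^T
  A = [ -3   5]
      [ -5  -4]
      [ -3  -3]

Unbounded (objective can decrease without bound)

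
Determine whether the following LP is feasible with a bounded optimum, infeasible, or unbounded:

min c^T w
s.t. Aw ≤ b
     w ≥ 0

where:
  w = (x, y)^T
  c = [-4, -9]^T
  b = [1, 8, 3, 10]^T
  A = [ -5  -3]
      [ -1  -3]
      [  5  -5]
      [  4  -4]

Unbounded (objective can decrease without bound)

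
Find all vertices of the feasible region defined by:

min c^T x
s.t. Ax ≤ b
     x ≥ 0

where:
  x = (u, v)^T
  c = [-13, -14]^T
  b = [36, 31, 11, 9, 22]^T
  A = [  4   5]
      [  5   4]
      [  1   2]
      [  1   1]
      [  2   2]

(0, 0), (6.2, 0), (3, 4), (0, 5.5)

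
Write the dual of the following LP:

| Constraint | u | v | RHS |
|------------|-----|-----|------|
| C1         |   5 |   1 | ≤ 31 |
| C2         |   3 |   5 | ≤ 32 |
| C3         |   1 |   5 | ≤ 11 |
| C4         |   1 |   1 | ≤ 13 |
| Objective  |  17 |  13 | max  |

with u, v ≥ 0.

Primal max cᵀx s.t. Ax ≤ b, x ≥ 0  →  Dual min bᵀy s.t. Aᵀy ≥ c, y ≥ 0.

Minimize: z = 31y1 + 32y2 + 11y3 + 13y4

Subject to:
  5y1 + 3y2 + y3 + y4 ≥ 17
  y1 + 5y2 + 5y3 + y4 ≥ 13
  y1, y2, y3, y4 ≥ 0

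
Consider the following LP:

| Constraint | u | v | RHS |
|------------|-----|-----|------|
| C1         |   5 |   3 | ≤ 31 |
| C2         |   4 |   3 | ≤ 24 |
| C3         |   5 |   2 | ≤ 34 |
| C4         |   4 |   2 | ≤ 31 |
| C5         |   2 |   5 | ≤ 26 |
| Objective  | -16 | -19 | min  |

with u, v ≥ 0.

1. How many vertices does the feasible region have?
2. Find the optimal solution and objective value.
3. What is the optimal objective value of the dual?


1. 4
2. u = 3, v = 4, z = -124
3. -124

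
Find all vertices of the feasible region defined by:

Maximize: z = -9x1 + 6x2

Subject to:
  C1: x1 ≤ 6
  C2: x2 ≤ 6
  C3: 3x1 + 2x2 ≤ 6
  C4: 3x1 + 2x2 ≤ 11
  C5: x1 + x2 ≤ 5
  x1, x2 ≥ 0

(0, 0), (2, 0), (0, 3)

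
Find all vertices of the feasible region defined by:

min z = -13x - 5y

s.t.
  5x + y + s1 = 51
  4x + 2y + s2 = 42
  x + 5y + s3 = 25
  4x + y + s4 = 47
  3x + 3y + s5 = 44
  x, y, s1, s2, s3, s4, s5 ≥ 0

(0, 0), (10.2, 0), (10, 1), (8.889, 3.222), (0, 5)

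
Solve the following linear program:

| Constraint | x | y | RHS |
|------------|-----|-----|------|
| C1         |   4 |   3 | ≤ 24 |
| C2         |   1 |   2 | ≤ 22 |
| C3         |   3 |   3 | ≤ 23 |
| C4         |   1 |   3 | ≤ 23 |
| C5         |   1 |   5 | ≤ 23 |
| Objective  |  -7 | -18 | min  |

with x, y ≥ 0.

Evaluate the objective at each vertex of the feasible region:
  z(0, 0) = 0
  z(6, 0) = -42
  z(3, 4) = -93  ←
  z(0, 4.6) = -82.8
The minimum is at x = 3, y = 4.

x = 3, y = 4, z = -93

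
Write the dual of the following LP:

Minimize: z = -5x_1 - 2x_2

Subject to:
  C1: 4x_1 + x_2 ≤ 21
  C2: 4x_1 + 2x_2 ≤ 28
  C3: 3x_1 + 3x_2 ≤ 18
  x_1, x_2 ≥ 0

Primal min cᵀx s.t. Ax ≤ b, x ≥ 0  →  Dual max −bᵀy s.t. Aᵀy ≥ −c, y ≥ 0.

Maximize: z = -21y1 - 28y2 - 18y3

Subject to:
  4y1 + 4y2 + 3y3 ≥ 5
  y1 + 2y2 + 3y3 ≥ 2
  y1, y2, y3 ≥ 0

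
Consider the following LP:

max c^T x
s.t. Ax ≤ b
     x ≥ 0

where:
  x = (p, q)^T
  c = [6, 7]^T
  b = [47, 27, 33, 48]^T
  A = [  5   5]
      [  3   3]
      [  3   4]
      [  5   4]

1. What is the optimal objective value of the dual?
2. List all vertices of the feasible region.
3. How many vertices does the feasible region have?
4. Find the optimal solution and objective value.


1. 60
2. (0, 0), (9, 0), (3, 6), (0, 8.25)
3. 4
4. p = 3, q = 6, z = 60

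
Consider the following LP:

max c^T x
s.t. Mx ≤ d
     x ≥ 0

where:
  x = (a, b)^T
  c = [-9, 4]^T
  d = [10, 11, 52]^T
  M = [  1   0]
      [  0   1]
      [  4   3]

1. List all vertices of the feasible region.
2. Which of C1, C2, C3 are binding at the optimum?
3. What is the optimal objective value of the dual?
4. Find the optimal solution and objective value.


1. (0, 0), (10, 0), (10, 4), (4.75, 11), (0, 11)
2. C2
3. 44
4. a = 0, b = 11, z = 44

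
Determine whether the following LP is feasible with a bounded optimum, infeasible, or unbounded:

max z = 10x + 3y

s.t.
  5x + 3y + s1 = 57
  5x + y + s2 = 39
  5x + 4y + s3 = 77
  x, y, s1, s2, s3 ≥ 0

Feasible with a bounded optimal solution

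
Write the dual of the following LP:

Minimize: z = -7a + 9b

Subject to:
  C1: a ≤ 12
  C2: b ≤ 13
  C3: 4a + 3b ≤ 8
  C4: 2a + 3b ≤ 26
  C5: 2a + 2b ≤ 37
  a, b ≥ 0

Primal min cᵀx s.t. Ax ≤ b, x ≥ 0  →  Dual max −bᵀy s.t. Aᵀy ≥ −c, y ≥ 0.

Maximize: z = -12y1 - 13y2 - 8y3 - 26y4 - 37y5

Subject to:
  y1 + 4y3 + 2y4 + 2y5 ≥ 7
  y2 + 3y3 + 3y4 + 2y5 ≥ -9
  y1, y2, y3, y4, y5 ≥ 0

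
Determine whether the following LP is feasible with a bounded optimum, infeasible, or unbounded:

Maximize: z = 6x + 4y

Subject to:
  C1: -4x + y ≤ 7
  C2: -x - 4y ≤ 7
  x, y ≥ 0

Unbounded (objective can increase without bound)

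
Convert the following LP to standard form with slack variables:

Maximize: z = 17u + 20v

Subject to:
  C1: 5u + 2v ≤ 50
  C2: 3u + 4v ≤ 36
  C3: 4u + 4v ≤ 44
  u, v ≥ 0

max z = 17u + 20v

s.t.
  5u + 2v + s1 = 50
  3u + 4v + s2 = 36
  4u + 4v + s3 = 44
  u, v, s1, s2, s3 ≥ 0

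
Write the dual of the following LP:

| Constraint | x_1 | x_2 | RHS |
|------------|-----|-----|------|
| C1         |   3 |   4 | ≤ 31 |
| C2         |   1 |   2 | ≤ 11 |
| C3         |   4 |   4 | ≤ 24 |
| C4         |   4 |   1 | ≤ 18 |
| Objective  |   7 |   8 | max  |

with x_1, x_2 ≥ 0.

Primal max cᵀx s.t. Ax ≤ b, x ≥ 0  →  Dual min bᵀy s.t. Aᵀy ≥ c, y ≥ 0.

Minimize: z = 31y1 + 11y2 + 24y3 + 18y4

Subject to:
  3y1 + y2 + 4y3 + 4y4 ≥ 7
  4y1 + 2y2 + 4y3 + y4 ≥ 8
  y1, y2, y3, y4 ≥ 0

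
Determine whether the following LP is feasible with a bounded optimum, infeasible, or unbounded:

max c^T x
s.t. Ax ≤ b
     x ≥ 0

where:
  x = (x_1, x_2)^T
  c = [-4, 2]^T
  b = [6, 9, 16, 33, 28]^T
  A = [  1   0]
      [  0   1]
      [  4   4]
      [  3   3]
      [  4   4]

Feasible with a bounded optimal solution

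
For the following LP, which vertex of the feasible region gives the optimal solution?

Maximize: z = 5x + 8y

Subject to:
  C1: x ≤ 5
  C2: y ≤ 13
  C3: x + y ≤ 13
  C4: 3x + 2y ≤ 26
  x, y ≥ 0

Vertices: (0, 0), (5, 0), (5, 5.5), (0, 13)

Evaluate the objective at each vertex of the feasible region:
  z(0, 0) = 0
  z(5, 0) = 25
  z(5, 5.5) = 69
  z(0, 13) = 104  ←
The maximum is at x = 0, y = 13.

(0, 13)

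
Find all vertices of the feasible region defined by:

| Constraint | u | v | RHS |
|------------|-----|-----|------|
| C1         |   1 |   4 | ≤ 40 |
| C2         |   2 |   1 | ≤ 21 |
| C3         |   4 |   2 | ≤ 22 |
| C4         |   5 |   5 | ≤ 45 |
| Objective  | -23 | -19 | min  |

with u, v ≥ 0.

(0, 0), (5.5, 0), (2, 7), (0, 9)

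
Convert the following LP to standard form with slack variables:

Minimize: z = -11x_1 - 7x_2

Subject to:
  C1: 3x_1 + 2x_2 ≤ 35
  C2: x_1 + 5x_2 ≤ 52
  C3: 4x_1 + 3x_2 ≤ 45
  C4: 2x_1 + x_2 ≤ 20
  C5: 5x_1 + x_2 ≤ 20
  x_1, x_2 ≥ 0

min z = -11x_1 - 7x_2

s.t.
  3x_1 + 2x_2 + s1 = 35
  x_1 + 5x_2 + s2 = 52
  4x_1 + 3x_2 + s3 = 45
  2x_1 + x_2 + s4 = 20
  5x_1 + x_2 + s5 = 20
  x_1, x_2, s1, s2, s3, s4, s5 ≥ 0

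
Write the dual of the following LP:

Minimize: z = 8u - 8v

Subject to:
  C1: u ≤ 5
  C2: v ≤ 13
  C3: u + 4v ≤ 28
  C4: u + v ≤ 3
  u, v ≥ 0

Primal min cᵀx s.t. Ax ≤ b, x ≥ 0  →  Dual max −bᵀy s.t. Aᵀy ≥ −c, y ≥ 0.

Maximize: z = -5y1 - 13y2 - 28y3 - 3y4

Subject to:
  y1 + y3 + y4 ≥ -8
  y2 + 4y3 + y4 ≥ 8
  y1, y2, y3, y4 ≥ 0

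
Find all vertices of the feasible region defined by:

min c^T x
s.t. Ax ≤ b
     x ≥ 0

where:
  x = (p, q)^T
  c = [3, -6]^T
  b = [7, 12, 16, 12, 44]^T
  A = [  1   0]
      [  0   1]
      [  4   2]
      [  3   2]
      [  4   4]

(0, 0), (4, 0), (0, 6)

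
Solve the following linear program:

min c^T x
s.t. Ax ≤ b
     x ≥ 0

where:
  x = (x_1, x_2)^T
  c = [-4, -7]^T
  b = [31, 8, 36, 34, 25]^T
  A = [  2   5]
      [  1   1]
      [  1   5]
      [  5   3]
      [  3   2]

Evaluate the objective at each vertex of the feasible region:
  z(0, 0) = 0
  z(6.8, 0) = -27.2
  z(5, 3) = -41
  z(3, 5) = -47  ←
  z(0, 6.2) = -43.4
The minimum is at x_1 = 3, x_2 = 5.

x_1 = 3, x_2 = 5, z = -47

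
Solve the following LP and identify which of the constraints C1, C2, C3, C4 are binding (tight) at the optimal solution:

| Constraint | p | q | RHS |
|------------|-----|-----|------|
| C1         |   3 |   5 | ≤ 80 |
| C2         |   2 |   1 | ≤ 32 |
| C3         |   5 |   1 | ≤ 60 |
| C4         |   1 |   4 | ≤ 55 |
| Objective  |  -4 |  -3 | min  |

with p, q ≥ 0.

At p = 10, q = 10, compute slack b - a·x for each constraint:
  C1: 80 − 80 = 0  (binding)
  C2: 32 − 30 = 2  (slack)
  C3: 60 − 60 = 0  (binding)
  C4: 55 − 50 = 5  (slack)

Optimal: p = 10, q = 10
Binding: C1, C3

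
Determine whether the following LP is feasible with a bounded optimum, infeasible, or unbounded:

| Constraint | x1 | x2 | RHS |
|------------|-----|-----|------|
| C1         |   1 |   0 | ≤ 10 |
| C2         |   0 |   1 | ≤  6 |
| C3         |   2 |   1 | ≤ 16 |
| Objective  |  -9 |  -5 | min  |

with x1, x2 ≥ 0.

Feasible with a bounded optimal solution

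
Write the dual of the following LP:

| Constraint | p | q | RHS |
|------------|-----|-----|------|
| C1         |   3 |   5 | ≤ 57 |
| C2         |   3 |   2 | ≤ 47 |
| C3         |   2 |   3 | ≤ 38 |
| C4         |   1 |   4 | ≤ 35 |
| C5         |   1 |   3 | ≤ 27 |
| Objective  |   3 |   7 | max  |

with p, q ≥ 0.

Primal max cᵀx s.t. Ax ≤ b, x ≥ 0  →  Dual min bᵀy s.t. Aᵀy ≥ c, y ≥ 0.

Minimize: z = 57y1 + 47y2 + 38y3 + 35y4 + 27y5

Subject to:
  3y1 + 3y2 + 2y3 + y4 + y5 ≥ 3
  5y1 + 2y2 + 3y3 + 4y4 + 3y5 ≥ 7
  y1, y2, y3, y4, y5 ≥ 0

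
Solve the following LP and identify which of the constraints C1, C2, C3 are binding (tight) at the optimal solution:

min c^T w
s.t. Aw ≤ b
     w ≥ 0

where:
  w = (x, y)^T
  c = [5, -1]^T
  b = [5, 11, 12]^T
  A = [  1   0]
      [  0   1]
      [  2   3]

At x = 0, y = 4, compute slack b - a·x for each constraint:
  C1: 5 − 0 = 5  (slack)
  C2: 11 − 4 = 7  (slack)
  C3: 12 − 12 = 0  (binding)

Optimal: x = 0, y = 4
Binding: C3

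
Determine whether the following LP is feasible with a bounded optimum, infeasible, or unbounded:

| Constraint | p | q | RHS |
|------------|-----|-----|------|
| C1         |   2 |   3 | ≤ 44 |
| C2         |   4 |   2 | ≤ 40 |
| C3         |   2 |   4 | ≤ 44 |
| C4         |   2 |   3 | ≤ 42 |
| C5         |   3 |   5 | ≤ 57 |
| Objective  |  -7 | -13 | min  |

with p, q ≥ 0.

Feasible with a bounded optimal solution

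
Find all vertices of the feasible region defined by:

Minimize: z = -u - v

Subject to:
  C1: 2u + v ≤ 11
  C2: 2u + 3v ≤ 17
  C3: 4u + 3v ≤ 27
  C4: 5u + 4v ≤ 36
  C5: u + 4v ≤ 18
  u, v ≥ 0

(0, 0), (5.5, 0), (4, 3), (2.8, 3.8), (0, 4.5)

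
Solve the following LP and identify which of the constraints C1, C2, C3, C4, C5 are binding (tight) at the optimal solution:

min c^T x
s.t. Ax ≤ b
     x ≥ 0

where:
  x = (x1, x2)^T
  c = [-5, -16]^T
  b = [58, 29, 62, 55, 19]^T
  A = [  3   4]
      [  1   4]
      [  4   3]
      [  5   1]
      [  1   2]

At x1 = 9, x2 = 5, compute slack b - a·x for each constraint:
  C1: 58 − 47 = 11  (slack)
  C2: 29 − 29 = 0  (binding)
  C3: 62 − 51 = 11  (slack)
  C4: 55 − 50 = 5  (slack)
  C5: 19 − 19 = 0  (binding)

Optimal: x1 = 9, x2 = 5
Binding: C2, C5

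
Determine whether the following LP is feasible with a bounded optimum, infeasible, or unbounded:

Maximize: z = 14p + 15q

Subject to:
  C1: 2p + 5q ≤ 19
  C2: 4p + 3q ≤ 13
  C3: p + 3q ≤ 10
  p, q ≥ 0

Feasible with a bounded optimal solution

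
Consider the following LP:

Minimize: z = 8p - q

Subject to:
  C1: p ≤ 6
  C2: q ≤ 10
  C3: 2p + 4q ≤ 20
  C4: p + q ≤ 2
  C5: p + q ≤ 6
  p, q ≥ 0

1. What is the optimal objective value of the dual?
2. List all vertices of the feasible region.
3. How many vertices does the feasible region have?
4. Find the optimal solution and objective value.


1. -2
2. (0, 0), (2, 0), (0, 2)
3. 3
4. p = 0, q = 2, z = -2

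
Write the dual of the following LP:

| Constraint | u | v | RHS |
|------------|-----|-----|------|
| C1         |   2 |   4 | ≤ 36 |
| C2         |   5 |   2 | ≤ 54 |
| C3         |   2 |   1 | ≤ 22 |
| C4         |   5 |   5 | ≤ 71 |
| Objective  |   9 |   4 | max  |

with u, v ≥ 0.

Primal max cᵀx s.t. Ax ≤ b, x ≥ 0  →  Dual min bᵀy s.t. Aᵀy ≥ c, y ≥ 0.

Minimize: z = 36y1 + 54y2 + 22y3 + 71y4

Subject to:
  2y1 + 5y2 + 2y3 + 5y4 ≥ 9
  4y1 + 2y2 + y3 + 5y4 ≥ 4
  y1, y2, y3, y4 ≥ 0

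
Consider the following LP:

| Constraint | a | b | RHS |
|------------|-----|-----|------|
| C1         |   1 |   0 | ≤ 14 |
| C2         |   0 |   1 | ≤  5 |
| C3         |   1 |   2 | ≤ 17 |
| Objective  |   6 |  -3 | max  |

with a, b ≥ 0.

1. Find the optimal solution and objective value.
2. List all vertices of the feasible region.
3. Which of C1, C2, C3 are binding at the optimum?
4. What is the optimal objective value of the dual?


1. a = 14, b = 0, z = 84
2. (0, 0), (14, 0), (14, 1.5), (7, 5), (0, 5)
3. C1
4. 84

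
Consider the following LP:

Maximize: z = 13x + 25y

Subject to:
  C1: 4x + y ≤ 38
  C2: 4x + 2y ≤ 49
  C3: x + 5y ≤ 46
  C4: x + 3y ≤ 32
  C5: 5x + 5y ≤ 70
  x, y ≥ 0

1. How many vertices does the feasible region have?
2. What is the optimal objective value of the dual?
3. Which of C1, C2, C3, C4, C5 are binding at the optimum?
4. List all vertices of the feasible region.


1. 5
2. 278
3. C3, C5
4. (0, 0), (9.5, 0), (8, 6), (6, 8), (0, 9.2)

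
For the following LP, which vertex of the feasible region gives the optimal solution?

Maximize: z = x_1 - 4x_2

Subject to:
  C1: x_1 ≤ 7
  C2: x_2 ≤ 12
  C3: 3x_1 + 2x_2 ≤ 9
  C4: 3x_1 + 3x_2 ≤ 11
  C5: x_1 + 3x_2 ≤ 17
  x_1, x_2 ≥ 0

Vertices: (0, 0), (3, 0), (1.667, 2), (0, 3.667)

Evaluate the objective at each vertex of the feasible region:
  z(0, 0) = 0
  z(3, 0) = 3  ←
  z(1.667, 2) = -6.333
  z(0, 3.667) = -14.67
The maximum is at x_1 = 3, x_2 = 0.

(3, 0)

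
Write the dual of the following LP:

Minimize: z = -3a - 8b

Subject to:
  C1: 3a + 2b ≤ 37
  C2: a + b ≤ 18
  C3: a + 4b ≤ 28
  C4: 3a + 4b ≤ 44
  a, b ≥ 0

Primal min cᵀx s.t. Ax ≤ b, x ≥ 0  →  Dual max −bᵀy s.t. Aᵀy ≥ −c, y ≥ 0.

Maximize: z = -37y1 - 18y2 - 28y3 - 44y4

Subject to:
  3y1 + y2 + y3 + 3y4 ≥ 3
  2y1 + y2 + 4y3 + 4y4 ≥ 8
  y1, y2, y3, y4 ≥ 0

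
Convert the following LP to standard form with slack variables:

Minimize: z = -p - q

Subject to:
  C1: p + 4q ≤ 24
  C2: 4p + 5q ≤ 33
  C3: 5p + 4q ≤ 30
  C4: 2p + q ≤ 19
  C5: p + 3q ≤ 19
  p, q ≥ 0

min z = -p - q

s.t.
  p + 4q + s1 = 24
  4p + 5q + s2 = 33
  5p + 4q + s3 = 30
  2p + q + s4 = 19
  p + 3q + s5 = 19
  p, q, s1, s2, s3, s4, s5 ≥ 0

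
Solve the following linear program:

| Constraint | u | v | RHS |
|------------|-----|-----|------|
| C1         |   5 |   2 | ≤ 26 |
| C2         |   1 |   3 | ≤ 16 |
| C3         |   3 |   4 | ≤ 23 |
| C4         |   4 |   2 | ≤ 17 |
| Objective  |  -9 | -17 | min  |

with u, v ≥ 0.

Evaluate the objective at each vertex of the feasible region:
  z(0, 0) = 0
  z(4.25, 0) = -38.25
  z(2.2, 4.1) = -89.5
  z(1, 5) = -94  ←
  z(0, 5.333) = -90.67
The minimum is at u = 1, v = 5.

u = 1, v = 5, z = -94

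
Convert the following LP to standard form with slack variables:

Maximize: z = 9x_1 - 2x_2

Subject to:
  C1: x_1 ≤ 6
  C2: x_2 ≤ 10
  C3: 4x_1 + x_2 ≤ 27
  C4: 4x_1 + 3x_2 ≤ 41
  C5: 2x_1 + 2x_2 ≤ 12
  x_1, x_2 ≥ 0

max z = 9x_1 - 2x_2

s.t.
  x_1 + s1 = 6
  x_2 + s2 = 10
  4x_1 + x_2 + s3 = 27
  4x_1 + 3x_2 + s4 = 41
  2x_1 + 2x_2 + s5 = 12
  x_1, x_2, s1, s2, s3, s4, s5 ≥ 0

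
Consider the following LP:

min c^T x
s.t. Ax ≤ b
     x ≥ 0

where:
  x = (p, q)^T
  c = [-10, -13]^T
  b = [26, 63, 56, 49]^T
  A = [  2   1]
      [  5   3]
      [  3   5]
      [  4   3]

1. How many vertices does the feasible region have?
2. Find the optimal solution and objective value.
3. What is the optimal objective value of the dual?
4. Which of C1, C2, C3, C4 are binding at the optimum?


1. 4
2. p = 7, q = 7, z = -161
3. -161
4. C3, C4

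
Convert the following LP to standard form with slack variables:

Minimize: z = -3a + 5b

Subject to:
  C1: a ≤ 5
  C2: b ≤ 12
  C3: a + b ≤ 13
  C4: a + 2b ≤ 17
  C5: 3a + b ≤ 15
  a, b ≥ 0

min z = -3a + 5b

s.t.
  a + s1 = 5
  b + s2 = 12
  a + b + s3 = 13
  a + 2b + s4 = 17
  3a + b + s5 = 15
  a, b, s1, s2, s3, s4, s5 ≥ 0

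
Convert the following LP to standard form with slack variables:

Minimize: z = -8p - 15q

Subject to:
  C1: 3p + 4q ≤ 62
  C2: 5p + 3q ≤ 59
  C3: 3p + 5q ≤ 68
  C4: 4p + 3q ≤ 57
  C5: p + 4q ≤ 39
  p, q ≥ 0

min z = -8p - 15q

s.t.
  3p + 4q + s1 = 62
  5p + 3q + s2 = 59
  3p + 5q + s3 = 68
  4p + 3q + s4 = 57
  p + 4q + s5 = 39
  p, q, s1, s2, s3, s4, s5 ≥ 0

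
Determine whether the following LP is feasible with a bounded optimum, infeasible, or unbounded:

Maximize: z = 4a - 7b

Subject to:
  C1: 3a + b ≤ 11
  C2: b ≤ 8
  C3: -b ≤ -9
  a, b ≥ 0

Infeasible (no feasible solution exists)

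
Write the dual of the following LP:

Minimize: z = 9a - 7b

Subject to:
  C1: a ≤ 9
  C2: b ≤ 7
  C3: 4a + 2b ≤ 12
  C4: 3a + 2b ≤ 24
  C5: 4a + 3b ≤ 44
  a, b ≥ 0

Primal min cᵀx s.t. Ax ≤ b, x ≥ 0  →  Dual max −bᵀy s.t. Aᵀy ≥ −c, y ≥ 0.

Maximize: z = -9y1 - 7y2 - 12y3 - 24y4 - 44y5

Subject to:
  y1 + 4y3 + 3y4 + 4y5 ≥ -9
  y2 + 2y3 + 2y4 + 3y5 ≥ 7
  y1, y2, y3, y4, y5 ≥ 0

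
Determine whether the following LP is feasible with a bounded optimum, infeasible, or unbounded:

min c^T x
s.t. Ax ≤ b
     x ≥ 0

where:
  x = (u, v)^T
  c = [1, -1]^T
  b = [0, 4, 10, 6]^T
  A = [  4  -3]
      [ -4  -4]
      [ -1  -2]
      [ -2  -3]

Unbounded (objective can decrease without bound)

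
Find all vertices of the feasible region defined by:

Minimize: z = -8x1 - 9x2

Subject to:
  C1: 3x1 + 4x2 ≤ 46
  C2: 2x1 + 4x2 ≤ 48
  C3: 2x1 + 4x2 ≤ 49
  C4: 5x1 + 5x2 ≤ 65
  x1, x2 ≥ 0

(0, 0), (13, 0), (6, 7), (0, 11.5)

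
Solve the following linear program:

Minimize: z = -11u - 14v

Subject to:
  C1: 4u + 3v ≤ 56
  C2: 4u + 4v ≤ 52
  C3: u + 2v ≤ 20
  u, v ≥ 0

Evaluate the objective at each vertex of the feasible region:
  z(0, 0) = 0
  z(13, 0) = -143
  z(6, 7) = -164  ←
  z(0, 10) = -140
The minimum is at u = 6, v = 7.

u = 6, v = 7, z = -164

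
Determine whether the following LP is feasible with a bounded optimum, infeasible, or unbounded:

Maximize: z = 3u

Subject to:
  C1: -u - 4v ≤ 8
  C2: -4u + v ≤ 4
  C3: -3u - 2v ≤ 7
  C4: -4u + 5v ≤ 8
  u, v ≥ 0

Unbounded (objective can increase without bound)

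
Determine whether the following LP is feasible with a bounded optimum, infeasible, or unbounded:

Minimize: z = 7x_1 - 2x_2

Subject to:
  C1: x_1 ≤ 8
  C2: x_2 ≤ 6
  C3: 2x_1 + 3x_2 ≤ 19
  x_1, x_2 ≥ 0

Feasible with a bounded optimal solution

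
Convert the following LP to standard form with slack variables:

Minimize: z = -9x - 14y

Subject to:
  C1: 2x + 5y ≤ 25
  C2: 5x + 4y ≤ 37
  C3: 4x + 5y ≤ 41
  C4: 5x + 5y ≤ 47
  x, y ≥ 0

min z = -9x - 14y

s.t.
  2x + 5y + s1 = 25
  5x + 4y + s2 = 37
  4x + 5y + s3 = 41
  5x + 5y + s4 = 47
  x, y, s1, s2, s3, s4 ≥ 0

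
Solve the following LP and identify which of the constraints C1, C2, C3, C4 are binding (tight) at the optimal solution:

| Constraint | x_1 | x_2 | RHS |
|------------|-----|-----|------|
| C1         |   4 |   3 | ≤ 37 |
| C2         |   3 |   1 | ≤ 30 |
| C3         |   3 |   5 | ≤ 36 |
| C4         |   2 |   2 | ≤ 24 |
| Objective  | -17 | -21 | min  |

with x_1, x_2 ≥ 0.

At x_1 = 7, x_2 = 3, compute slack b - a·x for each constraint:
  C1: 37 − 37 = 0  (binding)
  C2: 30 − 24 = 6  (slack)
  C3: 36 − 36 = 0  (binding)
  C4: 24 − 20 = 4  (slack)

Optimal: x_1 = 7, x_2 = 3
Binding: C1, C3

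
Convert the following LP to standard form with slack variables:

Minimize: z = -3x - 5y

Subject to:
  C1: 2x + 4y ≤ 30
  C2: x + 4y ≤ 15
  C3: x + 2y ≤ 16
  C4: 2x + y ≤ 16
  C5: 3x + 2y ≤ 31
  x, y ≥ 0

min z = -3x - 5y

s.t.
  2x + 4y + s1 = 30
  x + 4y + s2 = 15
  x + 2y + s3 = 16
  2x + y + s4 = 16
  3x + 2y + s5 = 31
  x, y, s1, s2, s3, s4, s5 ≥ 0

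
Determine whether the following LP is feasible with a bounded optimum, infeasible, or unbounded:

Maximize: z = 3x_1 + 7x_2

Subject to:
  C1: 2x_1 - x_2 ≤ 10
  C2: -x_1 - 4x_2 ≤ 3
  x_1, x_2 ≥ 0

Unbounded (objective can increase without bound)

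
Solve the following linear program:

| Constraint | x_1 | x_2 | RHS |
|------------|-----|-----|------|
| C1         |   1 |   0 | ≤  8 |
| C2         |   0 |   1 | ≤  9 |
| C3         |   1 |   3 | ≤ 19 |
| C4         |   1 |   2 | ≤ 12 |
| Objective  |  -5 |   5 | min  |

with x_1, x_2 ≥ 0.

Evaluate the objective at each vertex of the feasible region:
  z(0, 0) = 0
  z(8, 0) = -40  ←
  z(8, 2) = -30
  z(0, 6) = 30
The minimum is at x_1 = 8, x_2 = 0.

x_1 = 8, x_2 = 0, z = -40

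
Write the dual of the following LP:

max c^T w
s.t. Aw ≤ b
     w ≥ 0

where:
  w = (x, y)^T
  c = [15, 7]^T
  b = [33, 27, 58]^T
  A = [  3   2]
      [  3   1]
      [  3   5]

Primal max cᵀx s.t. Ax ≤ b, x ≥ 0  →  Dual min bᵀy s.t. Aᵀy ≥ c, y ≥ 0.

Minimize: z = 33y1 + 27y2 + 58y3

Subject to:
  3y1 + 3y2 + 3y3 ≥ 15
  2y1 + y2 + 5y3 ≥ 7
  y1, y2, y3 ≥ 0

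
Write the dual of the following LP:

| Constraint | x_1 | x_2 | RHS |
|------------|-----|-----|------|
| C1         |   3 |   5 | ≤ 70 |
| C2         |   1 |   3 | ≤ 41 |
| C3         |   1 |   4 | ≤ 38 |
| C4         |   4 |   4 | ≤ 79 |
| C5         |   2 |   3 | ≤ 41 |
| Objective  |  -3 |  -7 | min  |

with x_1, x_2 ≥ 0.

Primal min cᵀx s.t. Ax ≤ b, x ≥ 0  →  Dual max −bᵀy s.t. Aᵀy ≥ −c, y ≥ 0.

Maximize: z = -70y1 - 41y2 - 38y3 - 79y4 - 41y5

Subject to:
  3y1 + y2 + y3 + 4y4 + 2y5 ≥ 3
  5y1 + 3y2 + 4y3 + 4y4 + 3y5 ≥ 7
  y1, y2, y3, y4, y5 ≥ 0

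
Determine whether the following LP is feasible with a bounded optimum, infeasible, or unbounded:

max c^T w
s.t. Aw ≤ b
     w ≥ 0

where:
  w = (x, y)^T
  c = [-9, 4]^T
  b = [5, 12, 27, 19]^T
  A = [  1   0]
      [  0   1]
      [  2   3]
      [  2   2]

Feasible with a bounded optimal solution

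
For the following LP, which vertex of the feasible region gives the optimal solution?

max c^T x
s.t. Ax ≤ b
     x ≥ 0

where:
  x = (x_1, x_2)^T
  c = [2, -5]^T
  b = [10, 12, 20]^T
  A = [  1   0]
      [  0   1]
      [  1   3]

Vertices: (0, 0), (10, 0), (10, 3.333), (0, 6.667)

Evaluate the objective at each vertex of the feasible region:
  z(0, 0) = 0
  z(10, 0) = 20  ←
  z(10, 3.333) = 3.333
  z(0, 6.667) = -33.33
The maximum is at x_1 = 10, x_2 = 0.

(10, 0)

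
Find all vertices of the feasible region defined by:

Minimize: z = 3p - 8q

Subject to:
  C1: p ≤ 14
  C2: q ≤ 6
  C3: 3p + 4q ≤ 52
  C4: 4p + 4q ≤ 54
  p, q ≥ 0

(0, 0), (13.5, 0), (7.5, 6), (0, 6)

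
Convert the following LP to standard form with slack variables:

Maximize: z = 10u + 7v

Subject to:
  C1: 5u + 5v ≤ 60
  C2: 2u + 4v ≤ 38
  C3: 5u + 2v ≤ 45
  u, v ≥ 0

max z = 10u + 7v

s.t.
  5u + 5v + s1 = 60
  2u + 4v + s2 = 38
  5u + 2v + s3 = 45
  u, v, s1, s2, s3 ≥ 0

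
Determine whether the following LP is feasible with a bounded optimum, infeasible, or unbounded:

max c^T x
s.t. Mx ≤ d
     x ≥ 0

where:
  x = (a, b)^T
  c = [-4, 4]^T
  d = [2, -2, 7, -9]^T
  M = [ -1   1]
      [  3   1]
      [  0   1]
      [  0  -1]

Infeasible (no feasible solution exists)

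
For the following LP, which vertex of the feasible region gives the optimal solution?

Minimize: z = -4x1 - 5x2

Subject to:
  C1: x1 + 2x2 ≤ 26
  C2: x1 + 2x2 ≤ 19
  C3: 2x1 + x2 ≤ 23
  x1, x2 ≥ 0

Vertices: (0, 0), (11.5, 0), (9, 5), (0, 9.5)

Evaluate the objective at each vertex of the feasible region:
  z(0, 0) = 0
  z(11.5, 0) = -46
  z(9, 5) = -61  ←
  z(0, 9.5) = -47.5
The minimum is at x1 = 9, x2 = 5.

(9, 5)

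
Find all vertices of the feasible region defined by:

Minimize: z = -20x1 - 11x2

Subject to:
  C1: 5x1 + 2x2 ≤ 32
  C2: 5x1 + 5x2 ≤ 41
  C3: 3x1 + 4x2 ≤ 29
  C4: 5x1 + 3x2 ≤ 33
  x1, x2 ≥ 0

(0, 0), (6.4, 0), (6, 1), (4.2, 4), (3.8, 4.4), (0, 7.25)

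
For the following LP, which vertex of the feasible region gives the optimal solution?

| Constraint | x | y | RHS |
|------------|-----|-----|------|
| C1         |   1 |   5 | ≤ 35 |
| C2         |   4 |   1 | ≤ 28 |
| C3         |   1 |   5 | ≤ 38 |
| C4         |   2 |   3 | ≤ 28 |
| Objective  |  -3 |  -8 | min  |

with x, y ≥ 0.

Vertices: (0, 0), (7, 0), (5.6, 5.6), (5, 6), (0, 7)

Evaluate the objective at each vertex of the feasible region:
  z(0, 0) = 0
  z(7, 0) = -21
  z(5.6, 5.6) = -61.6
  z(5, 6) = -63  ←
  z(0, 7) = -56
The minimum is at x = 5, y = 6.

(5, 6)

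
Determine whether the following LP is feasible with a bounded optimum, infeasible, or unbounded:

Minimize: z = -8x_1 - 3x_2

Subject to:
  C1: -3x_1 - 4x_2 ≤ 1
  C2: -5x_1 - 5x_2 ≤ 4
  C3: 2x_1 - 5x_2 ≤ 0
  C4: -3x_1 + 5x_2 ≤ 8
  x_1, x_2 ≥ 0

Unbounded (objective can decrease without bound)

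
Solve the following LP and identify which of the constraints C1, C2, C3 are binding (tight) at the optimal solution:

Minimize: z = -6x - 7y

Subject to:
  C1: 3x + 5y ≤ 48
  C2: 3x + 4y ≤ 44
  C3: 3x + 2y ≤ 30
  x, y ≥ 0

At x = 6, y = 6, compute slack b - a·x for each constraint:
  C1: 48 − 48 = 0  (binding)
  C2: 44 − 42 = 2  (slack)
  C3: 30 − 30 = 0  (binding)

Optimal: x = 6, y = 6
Binding: C1, C3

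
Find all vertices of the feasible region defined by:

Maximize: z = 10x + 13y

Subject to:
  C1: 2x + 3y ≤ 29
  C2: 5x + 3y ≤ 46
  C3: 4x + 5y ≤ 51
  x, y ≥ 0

(0, 0), (9.2, 0), (5.923, 5.462), (4, 7), (0, 9.667)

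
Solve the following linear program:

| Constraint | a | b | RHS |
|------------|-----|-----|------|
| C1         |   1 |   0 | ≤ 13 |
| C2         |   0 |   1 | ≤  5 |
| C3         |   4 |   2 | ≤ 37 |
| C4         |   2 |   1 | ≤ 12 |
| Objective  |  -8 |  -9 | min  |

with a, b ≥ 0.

Evaluate the objective at each vertex of the feasible region:
  z(0, 0) = 0
  z(6, 0) = -48
  z(3.5, 5) = -73  ←
  z(0, 5) = -45
The minimum is at a = 3.5, b = 5.

a = 3.5, b = 5, z = -73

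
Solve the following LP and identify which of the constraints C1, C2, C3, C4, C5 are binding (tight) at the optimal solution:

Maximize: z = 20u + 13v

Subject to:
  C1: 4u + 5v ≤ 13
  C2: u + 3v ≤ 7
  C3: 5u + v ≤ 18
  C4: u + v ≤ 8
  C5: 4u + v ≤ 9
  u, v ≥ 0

At u = 2, v = 1, compute slack b - a·x for each constraint:
  C1: 13 − 13 = 0  (binding)
  C2: 7 − 5 = 2  (slack)
  C3: 18 − 11 = 7  (slack)
  C4: 8 − 3 = 5  (slack)
  C5: 9 − 9 = 0  (binding)

Optimal: u = 2, v = 1
Binding: C1, C5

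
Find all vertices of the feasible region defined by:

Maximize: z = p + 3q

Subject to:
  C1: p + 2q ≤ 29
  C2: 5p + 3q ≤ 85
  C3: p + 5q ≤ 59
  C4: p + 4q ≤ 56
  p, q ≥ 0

(0, 0), (17, 0), (11.86, 8.571), (9, 10), (0, 11.8)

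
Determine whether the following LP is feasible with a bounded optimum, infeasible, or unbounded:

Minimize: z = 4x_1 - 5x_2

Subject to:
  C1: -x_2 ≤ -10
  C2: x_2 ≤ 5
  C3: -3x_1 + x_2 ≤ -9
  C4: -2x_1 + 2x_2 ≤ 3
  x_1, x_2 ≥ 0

Infeasible (no feasible solution exists)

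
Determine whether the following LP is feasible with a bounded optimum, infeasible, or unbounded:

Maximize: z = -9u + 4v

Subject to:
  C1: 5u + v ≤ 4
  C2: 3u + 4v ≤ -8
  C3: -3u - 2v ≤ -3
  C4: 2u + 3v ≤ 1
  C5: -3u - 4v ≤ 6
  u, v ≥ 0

Infeasible (no feasible solution exists)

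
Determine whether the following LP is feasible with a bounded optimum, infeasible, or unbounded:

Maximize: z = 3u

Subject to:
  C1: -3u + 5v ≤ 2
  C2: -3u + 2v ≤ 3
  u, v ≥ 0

Unbounded (objective can increase without bound)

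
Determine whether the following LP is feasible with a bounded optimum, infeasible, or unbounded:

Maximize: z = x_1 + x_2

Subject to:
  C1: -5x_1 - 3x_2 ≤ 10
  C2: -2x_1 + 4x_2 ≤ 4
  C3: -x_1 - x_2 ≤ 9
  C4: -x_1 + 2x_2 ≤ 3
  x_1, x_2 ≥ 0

Unbounded (objective can increase without bound)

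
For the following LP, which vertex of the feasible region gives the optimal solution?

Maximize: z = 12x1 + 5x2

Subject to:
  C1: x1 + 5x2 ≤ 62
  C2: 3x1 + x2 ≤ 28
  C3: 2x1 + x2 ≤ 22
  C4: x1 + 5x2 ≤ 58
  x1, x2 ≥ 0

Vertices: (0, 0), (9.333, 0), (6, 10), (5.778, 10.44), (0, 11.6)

Evaluate the objective at each vertex of the feasible region:
  z(0, 0) = 0
  z(9.333, 0) = 112
  z(6, 10) = 122  ←
  z(5.778, 10.44) = 121.6
  z(0, 11.6) = 58
The maximum is at x1 = 6, x2 = 10.

(6, 10)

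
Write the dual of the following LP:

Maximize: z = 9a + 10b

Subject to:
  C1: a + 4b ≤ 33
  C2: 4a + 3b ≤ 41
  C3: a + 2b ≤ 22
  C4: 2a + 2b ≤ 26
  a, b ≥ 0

Primal max cᵀx s.t. Ax ≤ b, x ≥ 0  →  Dual min bᵀy s.t. Aᵀy ≥ c, y ≥ 0.

Minimize: z = 33y1 + 41y2 + 22y3 + 26y4

Subject to:
  y1 + 4y2 + y3 + 2y4 ≥ 9
  4y1 + 3y2 + 2y3 + 2y4 ≥ 10
  y1, y2, y3, y4 ≥ 0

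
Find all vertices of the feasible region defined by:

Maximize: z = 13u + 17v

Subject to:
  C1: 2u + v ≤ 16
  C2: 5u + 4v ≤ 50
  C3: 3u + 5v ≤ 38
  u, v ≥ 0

(0, 0), (8, 0), (6, 4), (0, 7.6)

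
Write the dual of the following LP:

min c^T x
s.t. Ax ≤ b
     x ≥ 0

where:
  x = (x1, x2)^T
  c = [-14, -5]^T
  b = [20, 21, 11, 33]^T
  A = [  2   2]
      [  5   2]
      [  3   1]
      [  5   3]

Primal min cᵀx s.t. Ax ≤ b, x ≥ 0  →  Dual max −bᵀy s.t. Aᵀy ≥ −c, y ≥ 0.

Maximize: z = -20y1 - 21y2 - 11y3 - 33y4

Subject to:
  2y1 + 5y2 + 3y3 + 5y4 ≥ 14
  2y1 + 2y2 + y3 + 3y4 ≥ 5
  y1, y2, y3, y4 ≥ 0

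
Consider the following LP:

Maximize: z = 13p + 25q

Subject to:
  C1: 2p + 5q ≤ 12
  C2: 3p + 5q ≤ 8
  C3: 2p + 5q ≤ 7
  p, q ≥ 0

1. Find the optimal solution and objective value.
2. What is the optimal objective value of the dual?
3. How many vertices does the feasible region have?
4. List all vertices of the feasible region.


1. p = 1, q = 1, z = 38
2. 38
3. 4
4. (0, 0), (2.667, 0), (1, 1), (0, 1.4)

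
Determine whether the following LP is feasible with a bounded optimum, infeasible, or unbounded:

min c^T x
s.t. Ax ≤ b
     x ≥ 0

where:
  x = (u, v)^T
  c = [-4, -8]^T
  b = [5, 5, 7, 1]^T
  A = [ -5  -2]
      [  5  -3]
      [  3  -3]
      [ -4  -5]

Unbounded (objective can decrease without bound)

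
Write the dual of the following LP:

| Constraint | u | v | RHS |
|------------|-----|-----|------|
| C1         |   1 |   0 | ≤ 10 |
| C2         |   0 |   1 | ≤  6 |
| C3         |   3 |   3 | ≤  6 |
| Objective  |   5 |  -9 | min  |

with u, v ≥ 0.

Primal min cᵀx s.t. Ax ≤ b, x ≥ 0  →  Dual max −bᵀy s.t. Aᵀy ≥ −c, y ≥ 0.

Maximize: z = -10y1 - 6y2 - 6y3

Subject to:
  y1 + 3y3 ≥ -5
  y2 + 3y3 ≥ 9
  y1, y2, y3 ≥ 0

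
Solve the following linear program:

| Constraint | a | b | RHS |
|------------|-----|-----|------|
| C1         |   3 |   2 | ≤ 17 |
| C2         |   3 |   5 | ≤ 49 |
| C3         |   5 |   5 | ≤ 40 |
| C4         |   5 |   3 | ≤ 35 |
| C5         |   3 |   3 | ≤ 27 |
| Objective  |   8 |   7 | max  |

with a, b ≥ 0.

Evaluate the objective at each vertex of the feasible region:
  z(0, 0) = 0
  z(5.667, 0) = 45.33
  z(1, 7) = 57  ←
  z(0, 8) = 56
The maximum is at a = 1, b = 7.

a = 1, b = 7, z = 57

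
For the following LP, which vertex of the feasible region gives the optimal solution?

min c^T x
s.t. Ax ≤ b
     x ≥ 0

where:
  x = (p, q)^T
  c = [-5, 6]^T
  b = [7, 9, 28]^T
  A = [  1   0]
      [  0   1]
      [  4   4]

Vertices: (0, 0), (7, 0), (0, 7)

Evaluate the objective at each vertex of the feasible region:
  z(0, 0) = 0
  z(7, 0) = -35  ←
  z(0, 7) = 42
The minimum is at p = 7, q = 0.

(7, 0)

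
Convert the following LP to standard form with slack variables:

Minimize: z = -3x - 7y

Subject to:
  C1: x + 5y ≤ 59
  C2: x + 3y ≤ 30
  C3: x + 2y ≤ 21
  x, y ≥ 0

min z = -3x - 7y

s.t.
  x + 5y + s1 = 59
  x + 3y + s2 = 30
  x + 2y + s3 = 21
  x, y, s1, s2, s3 ≥ 0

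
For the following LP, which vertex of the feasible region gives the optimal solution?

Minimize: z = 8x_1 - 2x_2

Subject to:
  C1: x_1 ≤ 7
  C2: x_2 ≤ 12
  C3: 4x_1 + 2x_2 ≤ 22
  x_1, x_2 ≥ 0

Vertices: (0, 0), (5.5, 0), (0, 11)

Evaluate the objective at each vertex of the feasible region:
  z(0, 0) = 0
  z(5.5, 0) = 44
  z(0, 11) = -22  ←
The minimum is at x_1 = 0, x_2 = 11.

(0, 11)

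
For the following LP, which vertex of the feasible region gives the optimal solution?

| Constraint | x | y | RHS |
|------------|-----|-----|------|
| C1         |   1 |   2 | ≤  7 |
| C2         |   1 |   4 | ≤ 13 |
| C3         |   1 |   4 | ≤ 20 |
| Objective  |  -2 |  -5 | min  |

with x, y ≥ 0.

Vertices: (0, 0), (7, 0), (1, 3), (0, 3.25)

Evaluate the objective at each vertex of the feasible region:
  z(0, 0) = 0
  z(7, 0) = -14
  z(1, 3) = -17  ←
  z(0, 3.25) = -16.25
The minimum is at x = 1, y = 3.

(1, 3)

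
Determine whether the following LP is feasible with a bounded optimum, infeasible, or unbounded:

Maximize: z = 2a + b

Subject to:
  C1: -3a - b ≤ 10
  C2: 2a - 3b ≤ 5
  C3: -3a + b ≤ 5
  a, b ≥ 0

Unbounded (objective can increase without bound)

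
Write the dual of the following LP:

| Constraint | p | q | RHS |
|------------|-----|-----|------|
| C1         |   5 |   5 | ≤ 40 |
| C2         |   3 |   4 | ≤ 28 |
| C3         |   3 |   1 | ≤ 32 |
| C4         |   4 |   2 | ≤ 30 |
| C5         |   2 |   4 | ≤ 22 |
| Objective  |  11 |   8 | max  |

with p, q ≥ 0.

Primal max cᵀx s.t. Ax ≤ b, x ≥ 0  →  Dual min bᵀy s.t. Aᵀy ≥ c, y ≥ 0.

Minimize: z = 40y1 + 28y2 + 32y3 + 30y4 + 22y5

Subject to:
  5y1 + 3y2 + 3y3 + 4y4 + 2y5 ≥ 11
  5y1 + 4y2 + y3 + 2y4 + 4y5 ≥ 8
  y1, y2, y3, y4, y5 ≥ 0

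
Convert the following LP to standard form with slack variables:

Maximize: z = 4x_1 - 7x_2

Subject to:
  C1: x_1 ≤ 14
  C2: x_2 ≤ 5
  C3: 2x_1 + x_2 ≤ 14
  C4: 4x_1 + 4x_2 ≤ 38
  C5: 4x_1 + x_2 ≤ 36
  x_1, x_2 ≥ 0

max z = 4x_1 - 7x_2

s.t.
  x_1 + s1 = 14
  x_2 + s2 = 5
  2x_1 + x_2 + s3 = 14
  4x_1 + 4x_2 + s4 = 38
  4x_1 + x_2 + s5 = 36
  x_1, x_2, s1, s2, s3, s4, s5 ≥ 0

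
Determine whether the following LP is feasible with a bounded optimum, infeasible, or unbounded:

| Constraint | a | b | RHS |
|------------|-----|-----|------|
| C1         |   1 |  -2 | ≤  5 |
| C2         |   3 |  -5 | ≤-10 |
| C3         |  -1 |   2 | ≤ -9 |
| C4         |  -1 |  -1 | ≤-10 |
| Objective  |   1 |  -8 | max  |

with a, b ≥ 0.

Infeasible (no feasible solution exists)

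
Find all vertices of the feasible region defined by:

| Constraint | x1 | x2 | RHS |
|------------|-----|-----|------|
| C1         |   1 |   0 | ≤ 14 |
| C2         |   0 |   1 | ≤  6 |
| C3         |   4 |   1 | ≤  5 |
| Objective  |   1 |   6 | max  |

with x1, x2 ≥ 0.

(0, 0), (1.25, 0), (0, 5)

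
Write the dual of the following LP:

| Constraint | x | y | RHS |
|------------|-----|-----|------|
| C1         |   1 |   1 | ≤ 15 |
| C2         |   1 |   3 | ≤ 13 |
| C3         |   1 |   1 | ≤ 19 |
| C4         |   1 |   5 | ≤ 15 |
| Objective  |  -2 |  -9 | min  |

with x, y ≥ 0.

Primal min cᵀx s.t. Ax ≤ b, x ≥ 0  →  Dual max −bᵀy s.t. Aᵀy ≥ −c, y ≥ 0.

Maximize: z = -15y1 - 13y2 - 19y3 - 15y4

Subject to:
  y1 + y2 + y3 + y4 ≥ 2
  y1 + 3y2 + y3 + 5y4 ≥ 9
  y1, y2, y3, y4 ≥ 0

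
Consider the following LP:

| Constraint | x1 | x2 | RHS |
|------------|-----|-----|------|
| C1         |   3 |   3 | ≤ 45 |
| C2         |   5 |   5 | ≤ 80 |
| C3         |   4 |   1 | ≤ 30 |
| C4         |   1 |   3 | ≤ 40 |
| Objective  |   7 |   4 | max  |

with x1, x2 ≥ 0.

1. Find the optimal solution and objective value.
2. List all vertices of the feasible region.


1. x1 = 5, x2 = 10, z = 75
2. (0, 0), (7.5, 0), (5, 10), (2.5, 12.5), (0, 13.33)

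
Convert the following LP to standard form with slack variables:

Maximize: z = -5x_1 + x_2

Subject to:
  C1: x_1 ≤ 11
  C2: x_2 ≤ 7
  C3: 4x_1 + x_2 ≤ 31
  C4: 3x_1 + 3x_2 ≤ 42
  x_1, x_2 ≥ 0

max z = -5x_1 + x_2

s.t.
  x_1 + s1 = 11
  x_2 + s2 = 7
  4x_1 + x_2 + s3 = 31
  3x_1 + 3x_2 + s4 = 42
  x_1, x_2, s1, s2, s3, s4 ≥ 0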